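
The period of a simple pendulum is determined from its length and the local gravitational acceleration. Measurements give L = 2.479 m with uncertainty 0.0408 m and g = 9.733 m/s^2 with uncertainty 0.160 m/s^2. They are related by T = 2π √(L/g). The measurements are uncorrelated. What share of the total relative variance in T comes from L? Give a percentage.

(δT/T)² = (½·δL/L)² + (−½·δg/g)²
  L term: (0.5×0.0165)² = 6.77e-05
  g term: (-0.5×0.0164)² = 6.76e-05
Total = 0.000135. Share from L = 6.77e-05/0.000135 = 0.501.

50.1%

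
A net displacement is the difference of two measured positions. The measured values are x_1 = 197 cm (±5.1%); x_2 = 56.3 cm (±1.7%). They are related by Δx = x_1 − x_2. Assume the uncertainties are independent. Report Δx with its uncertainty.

Absolute uncertainties add in quadrature for a linear combination:
  (δx_1)² = 101;  (δx_2)² = 0.916
δΔx = √(102) = 10.1 cm
Δx = 141 cm.

141 ± 10.1 cm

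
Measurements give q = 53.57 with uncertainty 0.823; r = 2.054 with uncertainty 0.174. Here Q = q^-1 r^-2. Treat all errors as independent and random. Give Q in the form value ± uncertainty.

0.004425 ± 0.000753

Each factor contributes (exponent × relative error)² to (δQ/Q)²:
  (-1·δq/q)² = (-1×0.0154)² = 0.000236;  (-2·δr/r)² = (-2×0.0847)² = 0.0287
δQ/Q = √(0.0289) = 0.170
Q = 0.004425, so δQ = 0.170 × 0.004425 = 0.000753.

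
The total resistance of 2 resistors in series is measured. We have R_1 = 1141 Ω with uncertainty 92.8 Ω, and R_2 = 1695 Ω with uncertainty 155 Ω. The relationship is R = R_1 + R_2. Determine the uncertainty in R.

For a sum/difference, combine absolute errors in quadrature:
  (δR_1)² = 8610;  (δR_2)² = 24000
δR = √(32600) = 181 Ω

181 Ω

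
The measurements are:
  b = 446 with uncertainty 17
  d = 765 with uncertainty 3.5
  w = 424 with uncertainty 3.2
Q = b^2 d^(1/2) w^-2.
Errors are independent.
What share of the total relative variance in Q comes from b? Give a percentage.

96.1%

(δQ/Q)² = (2·δb/b)² + (½·δd/d)² + (-2·δw/w)²
  b term: (2×0.0381)² = 0.00581
  d term: (0.5×0.00458)² = 5.23e-06
  w term: (-2×0.00755)² = 0.000228
Total = 0.00604. Share from b = 0.00581/0.00604 = 0.961.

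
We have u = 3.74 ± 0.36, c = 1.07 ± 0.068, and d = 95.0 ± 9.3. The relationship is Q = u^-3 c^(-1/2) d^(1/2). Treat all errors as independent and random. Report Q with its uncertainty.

Since Q is a product/quotient, work with relative uncertainties:
  (-3·δu/u)² = (-3×0.0963)² = 0.0834;  (−½·δc/c)² = (-0.5×0.0636)² = 0.00101;  (½·δd/d)² = (0.5×0.0979)² = 0.00240
δQ/Q = √(0.0868) = 0.295
Q = 0.180, so δQ = 0.295 × 0.180 = 0.0531.

0.180 ± 0.0531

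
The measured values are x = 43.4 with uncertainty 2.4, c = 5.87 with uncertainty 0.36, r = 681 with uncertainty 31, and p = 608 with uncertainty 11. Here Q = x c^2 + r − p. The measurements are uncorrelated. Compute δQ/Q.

Let w = x·c^2 = 1500. δw/w = √((1·δx/x)² + (2·δc/c)²) = √(0.00306 + 0.0150) = 0.135, so δw = 201.
Q = w + r − p: δQ = √(δw² + δr² + δp²) = √(40500 + 961 + 121) = 204
Q = 1570, so δQ/Q = 204/1570 = 0.130.

0.130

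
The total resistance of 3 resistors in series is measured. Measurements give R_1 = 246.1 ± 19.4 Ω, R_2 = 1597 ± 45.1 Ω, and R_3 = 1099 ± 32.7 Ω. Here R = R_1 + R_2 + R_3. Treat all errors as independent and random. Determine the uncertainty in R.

59.0 Ω

Sums and differences: (δR)² = Σ (cᵢ δxᵢ)².
  (δR_1)² = 376;  (δR_2)² = 2030;  (δR_3)² = 1070
δR = √(3480) = 59.0 Ω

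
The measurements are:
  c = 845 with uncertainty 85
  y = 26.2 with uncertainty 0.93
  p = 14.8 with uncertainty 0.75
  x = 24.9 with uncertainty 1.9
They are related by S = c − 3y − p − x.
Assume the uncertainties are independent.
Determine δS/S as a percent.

11.7%

Sums and differences: (δS)² = Σ (cᵢ δxᵢ)².
  (δc)² = 7220;  (3·δy)² = 7.78;  (δp)² = 0.562;  (δx)² = 3.61
δS = √(7240) = 85.1
S = 727, so δS/S = 85.1/727 = 0.117.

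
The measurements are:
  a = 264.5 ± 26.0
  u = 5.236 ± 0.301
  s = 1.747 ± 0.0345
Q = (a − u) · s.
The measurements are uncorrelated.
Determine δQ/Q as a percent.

Let w = a − u = 259.3. δw = √(δa² + δu²) = √(676 + 0.0906) = 26.0, so δw/w = 0.100.
Q is then a monomial in w, s:
δQ/Q = √((δw/w)² + (1·δs/s)²) = √(0.0101 + 0.000390) = 0.102

10.2%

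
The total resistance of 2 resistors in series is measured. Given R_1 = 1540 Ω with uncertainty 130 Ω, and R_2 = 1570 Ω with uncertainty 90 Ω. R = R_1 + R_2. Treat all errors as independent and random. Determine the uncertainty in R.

158 Ω

Absolute uncertainties add in quadrature for a linear combination:
  (δR_1)² = 16900;  (δR_2)² = 8100
δR = √(25000) = 158 Ω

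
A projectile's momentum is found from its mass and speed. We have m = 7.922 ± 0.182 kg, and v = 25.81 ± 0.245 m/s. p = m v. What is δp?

5.08 kg·m/s

Since p is a product/quotient, work with relative uncertainties:
  (1·δm/m)² = (1×0.0230)² = 0.000528;  (1·δv/v)² = (1×0.00949)² = 9.01e-05
δp/p = √(0.000618) = 0.0249
p = 204.5 kg·m/s, so δp = 0.0249 × 204.5 = 5.08 kg·m/s.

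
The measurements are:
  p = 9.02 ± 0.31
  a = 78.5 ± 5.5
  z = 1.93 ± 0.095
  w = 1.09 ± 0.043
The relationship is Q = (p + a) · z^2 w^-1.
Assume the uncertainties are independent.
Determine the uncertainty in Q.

36.9

Let u = p + a = 87.5. δu = √(δp² + δa²) = √(0.0961 + 30.2) = 5.51, so δu/u = 0.0629.
Q is then a monomial in u, z, w:
δQ/Q = √((δu/u)² + (2·δz/z)² + (-1·δw/w)²) = √(0.00396 + 0.00969 + 0.00156) = 0.123
Q = 299, so δQ = 0.123 × 299 = 36.9.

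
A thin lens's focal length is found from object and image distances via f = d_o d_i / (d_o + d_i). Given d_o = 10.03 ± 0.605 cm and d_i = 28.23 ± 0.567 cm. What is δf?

∂f/∂d_o = (d_i/(d_o+d_i))² = 0.544;  ∂f/∂d_i = (d_o/(d_o+d_i))² = 0.0687
δf = √((∂f/∂d_o · δd_o)² + (∂f/∂d_i · δd_i)²) = √(0.108 + 0.00152) = 0.332 cm

0.332 cm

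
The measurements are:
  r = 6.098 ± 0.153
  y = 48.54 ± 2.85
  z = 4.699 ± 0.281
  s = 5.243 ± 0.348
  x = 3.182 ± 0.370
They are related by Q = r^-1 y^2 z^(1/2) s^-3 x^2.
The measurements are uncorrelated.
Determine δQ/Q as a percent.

33.0%

Relative error in a monomial: (δQ/Q)² = Σ (nᵢ · δxᵢ/xᵢ)².
  (-1·δr/r)² = (-1×0.0251)² = 0.000630;  (2·δy/y)² = (2×0.0587)² = 0.0138;  (½·δz/z)² = (0.5×0.0598)² = 0.000894;  (-3·δs/s)² = (-3×0.0664)² = 0.0396;  (2·δx/x)² = (2×0.116)² = 0.0541
δQ/Q = √(0.109) = 0.330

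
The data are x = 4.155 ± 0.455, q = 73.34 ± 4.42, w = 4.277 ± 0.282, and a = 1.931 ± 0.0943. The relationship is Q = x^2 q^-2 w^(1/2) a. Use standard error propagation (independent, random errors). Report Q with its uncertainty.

0.01282 ± 0.00329

Q is a product of powers, so relative uncertainties combine in quadrature:
  (2·δx/x)² = (2×0.110)² = 0.0480;  (-2·δq/q)² = (-2×0.0603)² = 0.0145;  (½·δw/w)² = (0.5×0.0659)² = 0.00109;  (1·δa/a)² = (1×0.0488)² = 0.00238
δQ/Q = √(0.0660) = 0.257
Q = 0.01282, so δQ = 0.257 × 0.01282 = 0.00329.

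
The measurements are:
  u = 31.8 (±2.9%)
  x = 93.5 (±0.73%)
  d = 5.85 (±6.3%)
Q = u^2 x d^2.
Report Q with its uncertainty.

Since Q is a product/quotient, work with relative uncertainties:
  (2·δu/u)² = (2×0.0290)² = 0.00336;  (1·δx/x)² = (1×0.00730)² = 5.33e-05;  (2·δd/d)² = (2×0.0630)² = 0.0159
δQ/Q = √(0.0193) = 0.139
Q = 3.24e+06, so δQ = 0.139 × 3.24e+06 = 4.49e+05.

(3.24 ± 0.449) × 10^6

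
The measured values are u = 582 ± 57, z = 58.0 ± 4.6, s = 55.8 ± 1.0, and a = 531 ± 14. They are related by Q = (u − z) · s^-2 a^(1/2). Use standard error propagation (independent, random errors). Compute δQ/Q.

Let w = u − z = 524. δw = √(δu² + δz²) = √(3250 + 21.2) = 57.2, so δw/w = 0.109.
Q is then a monomial in w, s, a:
δQ/Q = √((δw/w)² + (-2·δs/s)² + (½·δa/a)²) = √(0.0119 + 0.00128 + 0.000174) = 0.116

0.116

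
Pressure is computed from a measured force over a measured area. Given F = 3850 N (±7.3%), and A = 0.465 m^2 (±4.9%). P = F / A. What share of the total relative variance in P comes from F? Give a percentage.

68.9%

(δP/P)² = (1·δF/F)² + (-1·δA/A)²
  F term: (1×0.0730)² = 0.00533
  A term: (-1×0.0490)² = 0.00240
Total = 0.00773. Share from F = 0.00533/0.00773 = 0.689.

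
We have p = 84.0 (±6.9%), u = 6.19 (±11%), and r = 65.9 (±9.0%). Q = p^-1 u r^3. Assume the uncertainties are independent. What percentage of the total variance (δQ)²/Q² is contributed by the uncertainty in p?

(δQ/Q)² = (-1·δp/p)² + (1·δu/u)² + (3·δr/r)²
  p term: (-1×0.0690)² = 0.00476
  u term: (1×0.110)² = 0.0121
  r term: (3×0.0900)² = 0.0729
Total = 0.0898. Share from p = 0.00476/0.0898 = 0.0530.

5.30%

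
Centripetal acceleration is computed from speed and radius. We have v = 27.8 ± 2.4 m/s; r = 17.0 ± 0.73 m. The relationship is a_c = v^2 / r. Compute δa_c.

8.09 m/s^2

Each factor contributes (exponent × relative error)² to (δa_c/a_c)²:
  (2·δv/v)² = (2×0.0863)² = 0.0298;  (-1·δr/r)² = (-1×0.0429)² = 0.00184
δa_c/a_c = √(0.0317) = 0.178
a_c = 45.5 m/s^2, so δa_c = 0.178 × 45.5 = 8.09 m/s^2.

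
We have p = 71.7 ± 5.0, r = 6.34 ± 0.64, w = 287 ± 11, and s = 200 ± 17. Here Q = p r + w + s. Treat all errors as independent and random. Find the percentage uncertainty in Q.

Let h = p·r = 455. δh/h = √((1·δp/p)² + (1·δr/r)²) = √(0.00486 + 0.0102) = 0.123, so δh = 55.8.
Q = h + w + s: δQ = √(δh² + δw² + δs²) = √(3110 + 121 + 289) = 59.3
Q = 942, so δQ/Q = 59.3/942 = 0.0630.

6.30%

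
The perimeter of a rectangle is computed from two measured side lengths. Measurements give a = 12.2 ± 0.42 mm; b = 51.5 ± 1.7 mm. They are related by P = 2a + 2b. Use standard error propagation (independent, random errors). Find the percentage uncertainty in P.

For a sum/difference, combine absolute errors in quadrature:
  (2·δa)² = 0.706;  (2·δb)² = 11.6
δP = √(12.3) = 3.50 mm
P = 127 mm, so δP/P = 3.50/127 = 0.0275.

2.75%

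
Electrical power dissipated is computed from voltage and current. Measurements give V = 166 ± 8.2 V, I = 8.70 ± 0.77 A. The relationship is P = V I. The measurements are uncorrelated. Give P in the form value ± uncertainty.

1440 ± 146 W

Relative error in a monomial: (δP/P)² = Σ (nᵢ · δxᵢ/xᵢ)².
  (1·δV/V)² = (1×0.0494)² = 0.00244;  (1·δI/I)² = (1×0.0885)² = 0.00783
δP/P = √(0.0103) = 0.101
P = 1440 W, so δP = 0.101 × 1440 = 146 W.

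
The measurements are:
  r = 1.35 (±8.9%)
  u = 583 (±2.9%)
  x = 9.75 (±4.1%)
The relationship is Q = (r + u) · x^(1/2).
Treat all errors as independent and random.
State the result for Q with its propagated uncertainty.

1820 ± 64.7

Let w = r + u = 584. δw = √(δr² + δu²) = √(0.0144 + 286) = 16.9, so δw/w = 0.0289.
Q is then a monomial in w, x:
δQ/Q = √((δw/w)² + (½·δx/x)²) = √(0.000837 + 0.000420) = 0.0355
Q = 1820, so δQ = 0.0355 × 1820 = 64.7.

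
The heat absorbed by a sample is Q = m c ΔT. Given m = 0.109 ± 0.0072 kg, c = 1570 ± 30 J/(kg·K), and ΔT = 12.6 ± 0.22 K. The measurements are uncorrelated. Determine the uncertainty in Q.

Q is a product of powers, so relative uncertainties combine in quadrature:
  (1·δm/m)² = (1×0.0661)² = 0.00436;  (1·δc/c)² = (1×0.0191)² = 0.000365;  (1·δΔT/ΔT)² = (1×0.0175)² = 0.000305
δQ/Q = √(0.00503) = 0.0709
Q = 2160 J, so δQ = 0.0709 × 2160 = 153 J.

153 J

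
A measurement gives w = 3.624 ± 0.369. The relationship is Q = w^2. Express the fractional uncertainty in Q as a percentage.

20.4%

Since Q is a product/quotient, work with relative uncertainties:
  (2·δw/w)² = (2×0.102)² = 0.0415
δQ/Q = √(0.0415) = 0.204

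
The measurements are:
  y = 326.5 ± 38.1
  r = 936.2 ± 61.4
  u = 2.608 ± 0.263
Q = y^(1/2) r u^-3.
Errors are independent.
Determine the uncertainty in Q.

300

Relative error in a monomial: (δQ/Q)² = Σ (nᵢ · δxᵢ/xᵢ)².
  (½·δy/y)² = (0.5×0.117)² = 0.00340;  (1·δr/r)² = (1×0.0656)² = 0.00430;  (-3·δu/u)² = (-3×0.101)² = 0.0915
δQ/Q = √(0.0992) = 0.315
Q = 953.6, so δQ = 0.315 × 953.6 = 300.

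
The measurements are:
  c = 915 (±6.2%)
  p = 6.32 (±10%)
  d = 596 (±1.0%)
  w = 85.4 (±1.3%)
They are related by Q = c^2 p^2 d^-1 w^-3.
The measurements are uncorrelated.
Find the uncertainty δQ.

For a monomial Q ∝ c^2, p^2, d^-1, w^-3, fractional errors add in quadrature:
  (2·δc/c)² = (2×0.0620)² = 0.0154;  (2·δp/p)² = (2×0.100)² = 0.0400;  (-1·δd/d)² = (-1×0.0100)² = 0.000100;  (-3·δw/w)² = (-3×0.0130)² = 0.00152
δQ/Q = √(0.0570) = 0.239
Q = 0.0901, so δQ = 0.239 × 0.0901 = 0.0215.

0.0215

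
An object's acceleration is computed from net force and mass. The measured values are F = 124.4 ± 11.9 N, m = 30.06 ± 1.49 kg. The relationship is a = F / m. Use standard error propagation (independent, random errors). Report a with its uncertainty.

4.138 ± 0.446 m/s^2

Each factor contributes (exponent × relative error)² to (δa/a)²:
  (1·δF/F)² = (1×0.0957)² = 0.00915;  (-1·δm/m)² = (-1×0.0496)² = 0.00246
δa/a = √(0.0116) = 0.108
a = 4.138 m/s^2, so δa = 0.108 × 4.138 = 0.446 m/s^2.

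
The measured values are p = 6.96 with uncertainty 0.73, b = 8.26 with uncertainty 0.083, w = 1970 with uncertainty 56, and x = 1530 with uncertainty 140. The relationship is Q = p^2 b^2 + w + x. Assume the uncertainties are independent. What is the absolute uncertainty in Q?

713

Let h = p^2·b^2 = 3310. δh/h = √((2·δp/p)² + (2·δb/b)²) = √(0.0440 + 0.000404) = 0.211, so δh = 696.
Q = h + w + x: δQ = √(δh² + δw² + δx²) = √(4.85e+05 + 3140 + 19600) = 713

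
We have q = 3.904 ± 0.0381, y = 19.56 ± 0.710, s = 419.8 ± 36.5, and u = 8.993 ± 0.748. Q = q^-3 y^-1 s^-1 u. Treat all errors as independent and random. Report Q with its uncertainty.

Products/powers → add relative errors in quadrature, weighted by exponent:
  (-3·δq/q)² = (-3×0.00976)² = 0.000857;  (-1·δy/y)² = (-1×0.0363)² = 0.00132;  (-1·δs/s)² = (-1×0.0869)² = 0.00756;  (1·δu/u)² = (1×0.0832)² = 0.00692
δQ/Q = √(0.0167) = 0.129
Q = 1.841e-05, so δQ = 0.129 × 1.841e-05 = 2.38e-06.

(1.841 ± 0.238) × 10^-5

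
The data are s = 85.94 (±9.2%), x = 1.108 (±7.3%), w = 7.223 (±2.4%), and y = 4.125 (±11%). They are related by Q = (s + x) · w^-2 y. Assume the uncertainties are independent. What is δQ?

Let u = s + x = 87.05. δu = √(δs² + δx²) = √(62.5 + 0.00654) = 7.91, so δu/u = 0.0908.
Q is then a monomial in u, w, y:
δQ/Q = √((δu/u)² + (-2·δw/w)² + (1·δy/y)²) = √(0.00825 + 0.00230 + 0.0121) = 0.151
Q = 6.883, so δQ = 0.151 × 6.883 = 1.04.

1.04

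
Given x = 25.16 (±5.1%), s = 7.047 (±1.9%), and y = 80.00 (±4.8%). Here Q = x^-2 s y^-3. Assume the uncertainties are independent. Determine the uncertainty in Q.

3.86e-09

Relative error in a monomial: (δQ/Q)² = Σ (nᵢ · δxᵢ/xᵢ)².
  (-2·δx/x)² = (-2×0.0510)² = 0.0104;  (1·δs/s)² = (1×0.0190)² = 0.000361;  (-3·δy/y)² = (-3×0.0480)² = 0.0207
δQ/Q = √(0.0315) = 0.177
Q = 2.174e-08, so δQ = 0.177 × 2.174e-08 = 3.86e-09.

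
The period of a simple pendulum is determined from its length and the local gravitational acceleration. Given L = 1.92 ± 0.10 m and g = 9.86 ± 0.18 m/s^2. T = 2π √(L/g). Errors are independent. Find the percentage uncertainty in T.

Since T is a product/quotient, work with relative uncertainties:
  (½·δL/L)² = (0.5×0.0521)² = 0.000678;  (−½·δg/g)² = (-0.5×0.0183)² = 8.33e-05
δT/T = √(0.000761) = 0.0276

2.76%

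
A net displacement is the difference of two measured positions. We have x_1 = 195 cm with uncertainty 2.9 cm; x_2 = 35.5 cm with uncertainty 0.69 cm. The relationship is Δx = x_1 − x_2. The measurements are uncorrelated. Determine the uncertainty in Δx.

2.98 cm

For a sum/difference, combine absolute errors in quadrature:
  (δx_1)² = 8.41;  (δx_2)² = 0.476
δΔx = √(8.89) = 2.98 cm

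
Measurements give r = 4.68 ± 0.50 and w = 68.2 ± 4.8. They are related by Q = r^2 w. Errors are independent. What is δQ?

Q is a product of powers, so relative uncertainties combine in quadrature:
  (2·δr/r)² = (2×0.107)² = 0.0457;  (1·δw/w)² = (1×0.0704)² = 0.00495
δQ/Q = √(0.0506) = 0.225
Q = 1490, so δQ = 0.225 × 1490 = 336.

336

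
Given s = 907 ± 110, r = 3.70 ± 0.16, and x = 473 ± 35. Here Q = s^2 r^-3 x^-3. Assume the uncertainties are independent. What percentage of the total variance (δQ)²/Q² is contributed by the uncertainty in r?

(δQ/Q)² = (2·δs/s)² + (-3·δr/r)² + (-3·δx/x)²
  s term: (2×0.121)² = 0.0588
  r term: (-3×0.0432)² = 0.0168
  x term: (-3×0.0740)² = 0.0493
Total = 0.125. Share from r = 0.0168/0.125 = 0.135.

13.5%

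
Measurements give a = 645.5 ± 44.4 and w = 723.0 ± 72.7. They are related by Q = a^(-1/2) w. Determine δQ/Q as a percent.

Relative error in a monomial: (δQ/Q)² = Σ (nᵢ · δxᵢ/xᵢ)².
  (−½·δa/a)² = (-0.5×0.0688)² = 0.00118;  (1·δw/w)² = (1×0.101)² = 0.0101
δQ/Q = √(0.0113) = 0.106

10.6%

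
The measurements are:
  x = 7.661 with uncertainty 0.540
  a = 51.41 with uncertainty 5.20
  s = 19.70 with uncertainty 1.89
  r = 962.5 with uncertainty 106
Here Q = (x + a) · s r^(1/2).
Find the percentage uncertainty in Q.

Let u = x + a = 59.07. δu = √(δx² + δa²) = √(0.292 + 27.0) = 5.23, so δu/u = 0.0885.
Q is then a monomial in u, s, r:
δQ/Q = √((δu/u)² + (1·δs/s)² + (½·δr/r)²) = √(0.00783 + 0.00920 + 0.00303) = 0.142

14.2%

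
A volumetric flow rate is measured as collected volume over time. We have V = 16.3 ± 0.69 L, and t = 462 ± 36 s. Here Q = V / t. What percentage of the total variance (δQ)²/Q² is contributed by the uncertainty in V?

22.8%

(δQ/Q)² = (1·δV/V)² + (-1·δt/t)²
  V term: (1×0.0423)² = 0.00179
  t term: (-1×0.0779)² = 0.00607
Total = 0.00786. Share from V = 0.00179/0.00786 = 0.228.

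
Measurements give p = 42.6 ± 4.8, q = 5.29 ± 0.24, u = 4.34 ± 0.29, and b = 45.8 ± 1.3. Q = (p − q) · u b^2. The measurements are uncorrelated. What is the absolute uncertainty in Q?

52900

Let w = p − q = 37.3. δw = √(δp² + δq²) = √(23.0 + 0.0576) = 4.81, so δw/w = 0.129.
Q is then a monomial in w, u, b:
δQ/Q = √((δw/w)² + (1·δu/u)² + (2·δb/b)²) = √(0.0166 + 0.00446 + 0.00322) = 0.156
Q = 3.4e+05, so δQ = 0.156 × 3.4e+05 = 52900.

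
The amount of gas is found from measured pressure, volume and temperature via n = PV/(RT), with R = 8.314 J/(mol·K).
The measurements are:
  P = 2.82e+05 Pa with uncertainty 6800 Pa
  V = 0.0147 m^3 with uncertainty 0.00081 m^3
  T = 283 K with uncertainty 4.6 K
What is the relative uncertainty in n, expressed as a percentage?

Relative error in a monomial: (δn/n)² = Σ (nᵢ · δxᵢ/xᵢ)².
  (1·δP/P)² = (1×0.0241)² = 0.000581;  (1·δV/V)² = (1×0.0551)² = 0.00304;  (-1·δT/T)² = (-1×0.0163)² = 0.000264
δn/n = √(0.00388) = 0.0623

6.23%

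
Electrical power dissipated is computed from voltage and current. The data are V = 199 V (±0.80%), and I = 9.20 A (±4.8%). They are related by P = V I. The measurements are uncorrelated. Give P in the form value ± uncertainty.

Each factor contributes (exponent × relative error)² to (δP/P)²:
  (1·δV/V)² = (1×0.00800)² = 6.4e-05;  (1·δI/I)² = (1×0.0480)² = 0.00230
δP/P = √(0.00237) = 0.0487
P = 1830 W, so δP = 0.0487 × 1830 = 89.1 W.

1830 ± 89.1 W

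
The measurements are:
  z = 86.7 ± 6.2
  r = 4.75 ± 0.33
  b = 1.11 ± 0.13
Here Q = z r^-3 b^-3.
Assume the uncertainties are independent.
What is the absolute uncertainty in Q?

For a monomial Q ∝ z, r^-3, b^-3, fractional errors add in quadrature:
  (1·δz/z)² = (1×0.0715)² = 0.00511;  (-3·δr/r)² = (-3×0.0695)² = 0.0434;  (-3·δb/b)² = (-3×0.117)² = 0.123
δQ/Q = √(0.172) = 0.415
Q = 0.592, so δQ = 0.415 × 0.592 = 0.245.

0.245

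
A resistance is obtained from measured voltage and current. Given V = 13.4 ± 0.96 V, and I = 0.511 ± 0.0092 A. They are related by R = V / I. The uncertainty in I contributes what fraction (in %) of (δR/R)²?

5.94%

(δR/R)² = (1·δV/V)² + (-1·δI/I)²
  V term: (1×0.0716)² = 0.00513
  I term: (-1×0.0180)² = 0.000324
Total = 0.00546. Share from I = 0.000324/0.00546 = 0.0594.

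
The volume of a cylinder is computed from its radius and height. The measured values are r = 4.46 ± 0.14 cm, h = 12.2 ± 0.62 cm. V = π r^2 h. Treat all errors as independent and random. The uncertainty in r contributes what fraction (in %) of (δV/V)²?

(δV/V)² = (2·δr/r)² + (1·δh/h)²
  r term: (2×0.0314)² = 0.00394
  h term: (1×0.0508)² = 0.00258
Total = 0.00652. Share from r = 0.00394/0.00652 = 0.604.

60.4%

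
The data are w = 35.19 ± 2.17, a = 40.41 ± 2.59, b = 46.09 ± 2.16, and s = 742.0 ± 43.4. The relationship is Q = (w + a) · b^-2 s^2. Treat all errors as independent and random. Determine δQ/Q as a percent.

Let u = w + a = 75.60. δu = √(δw² + δa²) = √(4.71 + 6.71) = 3.38, so δu/u = 0.0447.
Q is then a monomial in u, b, s:
δQ/Q = √((δu/u)² + (-2·δb/b)² + (2·δs/s)²) = √(0.00200 + 0.00879 + 0.0137) = 0.156

15.6%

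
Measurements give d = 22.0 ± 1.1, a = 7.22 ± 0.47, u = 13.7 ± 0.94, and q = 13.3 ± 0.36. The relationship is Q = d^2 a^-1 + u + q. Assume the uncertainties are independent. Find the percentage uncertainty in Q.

Let p = d^2·a^-1 = 67.0. δp/p = √((2·δd/d)² + (-1·δa/a)²) = √(0.0100 + 0.00424) = 0.119, so δp = 8.00.
Q = p + u + q: δQ = √(δp² + δu² + δq²) = √(64.0 + 0.884 + 0.130) = 8.06
Q = 94.0, so δQ/Q = 8.06/94.0 = 0.0857.

8.57%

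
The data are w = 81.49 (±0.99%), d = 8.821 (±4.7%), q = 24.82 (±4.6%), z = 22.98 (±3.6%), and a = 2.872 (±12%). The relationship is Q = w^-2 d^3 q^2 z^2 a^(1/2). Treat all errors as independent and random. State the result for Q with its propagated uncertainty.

Relative error in a monomial: (δQ/Q)² = Σ (nᵢ · δxᵢ/xᵢ)².
  (-2·δw/w)² = (-2×0.00990)² = 0.000392;  (3·δd/d)² = (3×0.0470)² = 0.0199;  (2·δq/q)² = (2×0.0460)² = 0.00846;  (2·δz/z)² = (2×0.0360)² = 0.00518;  (½·δa/a)² = (0.5×0.120)² = 0.00360
δQ/Q = √(0.0375) = 0.194
Q = 56980, so δQ = 0.194 × 56980 = 11000.

56980 ± 11000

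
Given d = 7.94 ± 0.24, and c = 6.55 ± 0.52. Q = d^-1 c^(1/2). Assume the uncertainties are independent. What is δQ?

Relative error in a monomial: (δQ/Q)² = Σ (nᵢ · δxᵢ/xᵢ)².
  (-1·δd/d)² = (-1×0.0302)² = 0.000914;  (½·δc/c)² = (0.5×0.0794)² = 0.00158
δQ/Q = √(0.00249) = 0.0499
Q = 0.322, so δQ = 0.0499 × 0.322 = 0.0161.

0.0161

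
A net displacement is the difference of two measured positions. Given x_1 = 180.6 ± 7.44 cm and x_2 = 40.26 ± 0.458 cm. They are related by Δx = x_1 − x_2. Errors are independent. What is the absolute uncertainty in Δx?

Each term contributes (cᵢ δxᵢ)² to (δΔx)²:
  (δx_1)² = 55.4;  (δx_2)² = 0.210
δΔx = √(55.6) = 7.45 cm

7.45 cm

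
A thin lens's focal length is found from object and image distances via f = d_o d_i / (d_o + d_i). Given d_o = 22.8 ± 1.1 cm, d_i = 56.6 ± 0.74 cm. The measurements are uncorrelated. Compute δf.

0.562 cm

∂f/∂d_o = (d_i/(d_o+d_i))² = 0.508;  ∂f/∂d_i = (d_o/(d_o+d_i))² = 0.0825
δf = √((∂f/∂d_o · δd_o)² + (∂f/∂d_i · δd_i)²) = √(0.312 + 0.00372) = 0.562 cm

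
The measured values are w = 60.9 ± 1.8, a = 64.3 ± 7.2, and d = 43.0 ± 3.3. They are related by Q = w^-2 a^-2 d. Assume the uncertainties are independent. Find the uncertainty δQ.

Relative error in a monomial: (δQ/Q)² = Σ (nᵢ · δxᵢ/xᵢ)².
  (-2·δw/w)² = (-2×0.0296)² = 0.00349;  (-2·δa/a)² = (-2×0.112)² = 0.0502;  (1·δd/d)² = (1×0.0767)² = 0.00589
δQ/Q = √(0.0595) = 0.244
Q = 2.8e-06, so δQ = 0.244 × 2.8e-06 = 6.84e-07.

6.84e-07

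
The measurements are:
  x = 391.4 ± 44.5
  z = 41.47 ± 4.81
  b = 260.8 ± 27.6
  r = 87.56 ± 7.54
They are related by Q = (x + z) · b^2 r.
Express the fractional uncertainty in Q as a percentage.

25.1%

Let u = x + z = 432.9. δu = √(δx² + δz²) = √(1980 + 23.1) = 44.8, so δu/u = 0.103.
Q is then a monomial in u, b, r:
δQ/Q = √((δu/u)² + (2·δb/b)² + (1·δr/r)²) = √(0.0107 + 0.0448 + 0.00742) = 0.251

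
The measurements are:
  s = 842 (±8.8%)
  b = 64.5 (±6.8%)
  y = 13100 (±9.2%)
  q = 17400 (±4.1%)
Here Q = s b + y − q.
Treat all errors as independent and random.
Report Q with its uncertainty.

50000 ± 6200

Let p = s·b = 54300. δp/p = √((1·δs/s)² + (1·δb/b)²) = √(0.00774 + 0.00462) = 0.111, so δp = 6040.
Q = p + y − q: δQ = √(δp² + δy² + δq²) = √(3.65e+07 + 1.45e+06 + 5.09e+05) = 6200
Q = 50000.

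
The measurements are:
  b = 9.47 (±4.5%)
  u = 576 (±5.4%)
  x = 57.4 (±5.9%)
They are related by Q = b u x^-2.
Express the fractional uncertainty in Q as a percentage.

For a monomial Q ∝ b, u, x^-2, fractional errors add in quadrature:
  (1·δb/b)² = (1×0.0450)² = 0.00202;  (1·δu/u)² = (1×0.0540)² = 0.00292;  (-2·δx/x)² = (-2×0.0590)² = 0.0139
δQ/Q = √(0.0189) = 0.137

13.7%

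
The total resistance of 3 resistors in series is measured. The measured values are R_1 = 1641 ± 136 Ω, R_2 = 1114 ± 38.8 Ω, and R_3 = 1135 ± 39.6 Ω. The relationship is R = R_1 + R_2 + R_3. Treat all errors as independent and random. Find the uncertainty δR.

147 Ω

R is a linear combination, so absolute uncertainties add in quadrature:
  (δR_1)² = 18500;  (δR_2)² = 1510;  (δR_3)² = 1570
δR = √(21600) = 147 Ω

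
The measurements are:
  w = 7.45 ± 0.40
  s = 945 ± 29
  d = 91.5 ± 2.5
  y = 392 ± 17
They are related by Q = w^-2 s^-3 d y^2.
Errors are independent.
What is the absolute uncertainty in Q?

5.05e-05

Since Q is a product/quotient, work with relative uncertainties:
  (-2·δw/w)² = (-2×0.0537)² = 0.0115;  (-3·δs/s)² = (-3×0.0307)² = 0.00848;  (1·δd/d)² = (1×0.0273)² = 0.000747;  (2·δy/y)² = (2×0.0434)² = 0.00752
δQ/Q = √(0.0283) = 0.168
Q = 0.000300, so δQ = 0.168 × 0.000300 = 5.05e-05.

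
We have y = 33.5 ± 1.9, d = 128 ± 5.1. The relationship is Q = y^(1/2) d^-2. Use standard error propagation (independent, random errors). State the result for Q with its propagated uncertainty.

For a monomial Q ∝ y^(1/2), d^-2, fractional errors add in quadrature:
  (½·δy/y)² = (0.5×0.0567)² = 0.000804;  (-2·δd/d)² = (-2×0.0398)² = 0.00635
δQ/Q = √(0.00715) = 0.0846
Q = 0.000353, so δQ = 0.0846 × 0.000353 = 2.99e-05.

(3.53 ± 0.299) × 10^-4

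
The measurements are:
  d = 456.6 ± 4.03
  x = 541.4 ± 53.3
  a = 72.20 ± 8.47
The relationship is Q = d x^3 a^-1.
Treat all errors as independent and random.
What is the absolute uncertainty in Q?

For a monomial Q ∝ d, x^3, a^-1, fractional errors add in quadrature:
  (1·δd/d)² = (1×0.00883)² = 7.79e-05;  (3·δx/x)² = (3×0.0984)² = 0.0872;  (-1·δa/a)² = (-1×0.117)² = 0.0138
δQ/Q = √(0.101) = 0.318
Q = 1.004e+09, so δQ = 0.318 × 1.004e+09 = 3.19e+08.

3.19e+08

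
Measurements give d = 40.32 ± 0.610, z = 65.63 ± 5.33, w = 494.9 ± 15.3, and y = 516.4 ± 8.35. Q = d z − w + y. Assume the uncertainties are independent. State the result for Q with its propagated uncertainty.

2668 ± 219

Let p = d·z = 2646. δp/p = √((1·δd/d)² + (1·δz/z)²) = √(0.000229 + 0.00660) = 0.0826, so δp = 219.
Q = p − w + y: δQ = √(δp² + δw² + δy²) = √(47800 + 234 + 69.7) = 219
Q = 2668.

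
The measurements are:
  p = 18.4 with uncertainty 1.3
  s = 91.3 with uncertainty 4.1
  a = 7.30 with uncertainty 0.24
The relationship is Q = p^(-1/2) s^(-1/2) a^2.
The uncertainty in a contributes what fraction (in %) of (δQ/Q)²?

(δQ/Q)² = (−½·δp/p)² + (−½·δs/s)² + (2·δa/a)²
  p term: (-0.5×0.0707)² = 0.00125
  s term: (-0.5×0.0449)² = 0.000504
  a term: (2×0.0329)² = 0.00432
Total = 0.00608. Share from a = 0.00432/0.00608 = 0.712.

71.2%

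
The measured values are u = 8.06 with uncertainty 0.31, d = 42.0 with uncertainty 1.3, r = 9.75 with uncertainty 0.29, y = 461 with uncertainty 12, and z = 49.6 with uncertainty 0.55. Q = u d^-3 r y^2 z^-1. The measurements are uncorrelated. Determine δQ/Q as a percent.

11.8%

Since Q is a product/quotient, work with relative uncertainties:
  (1·δu/u)² = (1×0.0385)² = 0.00148;  (-3·δd/d)² = (-3×0.0310)² = 0.00862;  (1·δr/r)² = (1×0.0297)² = 0.000885;  (2·δy/y)² = (2×0.0260)² = 0.00271;  (-1·δz/z)² = (-1×0.0111)² = 0.000123
δQ/Q = √(0.0138) = 0.118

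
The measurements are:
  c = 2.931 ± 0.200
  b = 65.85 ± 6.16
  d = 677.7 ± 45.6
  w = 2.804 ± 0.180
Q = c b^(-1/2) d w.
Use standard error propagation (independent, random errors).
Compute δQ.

Products/powers → add relative errors in quadrature, weighted by exponent:
  (1·δc/c)² = (1×0.0682)² = 0.00466;  (−½·δb/b)² = (-0.5×0.0935)² = 0.00219;  (1·δd/d)² = (1×0.0673)² = 0.00453;  (1·δw/w)² = (1×0.0642)² = 0.00412
δQ/Q = √(0.0155) = 0.124
Q = 686.4, so δQ = 0.124 × 686.4 = 85.4.

85.4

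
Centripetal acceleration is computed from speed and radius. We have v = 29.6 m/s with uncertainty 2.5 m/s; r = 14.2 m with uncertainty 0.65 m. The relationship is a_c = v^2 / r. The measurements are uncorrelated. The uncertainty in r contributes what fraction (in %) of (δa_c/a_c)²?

(δa_c/a_c)² = (2·δv/v)² + (-1·δr/r)²
  v term: (2×0.0845)² = 0.0285
  r term: (-1×0.0458)² = 0.00210
Total = 0.0306. Share from r = 0.00210/0.0306 = 0.0684.

6.84%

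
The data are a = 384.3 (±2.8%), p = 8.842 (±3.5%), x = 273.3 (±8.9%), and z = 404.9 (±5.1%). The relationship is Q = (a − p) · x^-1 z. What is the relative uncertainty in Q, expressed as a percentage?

10.7%

Let u = a − p = 375.5. δu = √(δa² + δp²) = √(116 + 0.0958) = 10.8, so δu/u = 0.0287.
Q is then a monomial in u, x, z:
δQ/Q = √((δu/u)² + (-1·δx/x)² + (1·δz/z)²) = √(0.000822 + 0.00792 + 0.00260) = 0.107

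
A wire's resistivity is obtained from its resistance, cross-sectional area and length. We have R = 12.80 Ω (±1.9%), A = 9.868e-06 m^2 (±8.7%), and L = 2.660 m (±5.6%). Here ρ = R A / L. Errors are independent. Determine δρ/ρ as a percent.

Relative error in a monomial: (δρ/ρ)² = Σ (nᵢ · δxᵢ/xᵢ)².
  (1·δR/R)² = (1×0.0190)² = 0.000361;  (1·δA/A)² = (1×0.0870)² = 0.00757;  (-1·δL/L)² = (-1×0.0560)² = 0.00314
δρ/ρ = √(0.0111) = 0.105

10.5%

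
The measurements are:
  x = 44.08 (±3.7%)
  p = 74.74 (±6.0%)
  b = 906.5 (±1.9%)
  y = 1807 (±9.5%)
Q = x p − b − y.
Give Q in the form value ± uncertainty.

581.0 ± 289

Let w = x·p = 3295. δw/w = √((1·δx/x)² + (1·δp/p)²) = √(0.00137 + 0.00360) = 0.0705, so δw = 232.
Q = w − b − y: δQ = √(δw² + δb² + δy²) = √(53900 + 297 + 29500) = 289
Q = 581.0.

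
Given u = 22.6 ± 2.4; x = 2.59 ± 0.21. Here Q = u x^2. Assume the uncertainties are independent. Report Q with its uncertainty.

For a monomial Q ∝ u, x^2, fractional errors add in quadrature:
  (1·δu/u)² = (1×0.106)² = 0.0113;  (2·δx/x)² = (2×0.0811)² = 0.0263
δQ/Q = √(0.0376) = 0.194
Q = 152, so δQ = 0.194 × 152 = 29.4.

152 ± 29.4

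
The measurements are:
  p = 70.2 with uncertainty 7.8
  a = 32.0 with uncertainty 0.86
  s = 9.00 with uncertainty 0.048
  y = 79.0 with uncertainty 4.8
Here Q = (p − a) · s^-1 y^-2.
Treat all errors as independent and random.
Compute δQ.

Let u = p − a = 38.2. δu = √(δp² + δa²) = √(60.8 + 0.740) = 7.85, so δu/u = 0.205.
Q is then a monomial in u, s, y:
δQ/Q = √((δu/u)² + (-1·δs/s)² + (-2·δy/y)²) = √(0.0422 + 2.84e-05 + 0.0148) = 0.239
Q = 0.000680, so δQ = 0.239 × 0.000680 = 0.000162.

0.000162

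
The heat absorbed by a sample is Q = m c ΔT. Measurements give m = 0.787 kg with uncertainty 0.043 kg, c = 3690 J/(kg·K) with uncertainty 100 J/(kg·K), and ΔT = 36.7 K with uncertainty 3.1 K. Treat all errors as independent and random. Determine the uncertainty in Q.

Q is a product of powers, so relative uncertainties combine in quadrature:
  (1·δm/m)² = (1×0.0546)² = 0.00299;  (1·δc/c)² = (1×0.0271)² = 0.000734;  (1·δΔT/ΔT)² = (1×0.0845)² = 0.00713
δQ/Q = √(0.0109) = 0.104
Q = 1.07e+05 J, so δQ = 0.104 × 1.07e+05 = 11100 J.

11100 J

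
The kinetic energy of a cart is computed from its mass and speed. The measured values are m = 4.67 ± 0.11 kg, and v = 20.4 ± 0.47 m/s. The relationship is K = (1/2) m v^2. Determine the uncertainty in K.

Relative error in a monomial: (δK/K)² = Σ (nᵢ · δxᵢ/xᵢ)².
  (1·δm/m)² = (1×0.0236)² = 0.000555;  (2·δv/v)² = (2×0.0230)² = 0.00212
δK/K = √(0.00268) = 0.0517
K = 972 J, so δK = 0.0517 × 972 = 50.3 J.

50.3 J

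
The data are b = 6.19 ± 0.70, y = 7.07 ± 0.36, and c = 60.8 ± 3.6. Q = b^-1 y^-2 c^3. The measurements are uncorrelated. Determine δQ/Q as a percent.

Since Q is a product/quotient, work with relative uncertainties:
  (-1·δb/b)² = (-1×0.113)² = 0.0128;  (-2·δy/y)² = (-2×0.0509)² = 0.0104;  (3·δc/c)² = (3×0.0592)² = 0.0316
δQ/Q = √(0.0547) = 0.234

23.4%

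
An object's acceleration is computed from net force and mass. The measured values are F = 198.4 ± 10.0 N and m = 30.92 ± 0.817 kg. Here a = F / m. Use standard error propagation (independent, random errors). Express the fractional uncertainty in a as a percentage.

5.69%

Relative error in a monomial: (δa/a)² = Σ (nᵢ · δxᵢ/xᵢ)².
  (1·δF/F)² = (1×0.0504)² = 0.00254;  (-1·δm/m)² = (-1×0.0264)² = 0.000698
δa/a = √(0.00324) = 0.0569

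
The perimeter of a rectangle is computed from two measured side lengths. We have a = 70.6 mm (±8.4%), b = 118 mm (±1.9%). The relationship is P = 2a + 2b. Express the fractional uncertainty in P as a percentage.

3.36%

Each term contributes (cᵢ δxᵢ)² to (δP)²:
  (2·δa)² = 141;  (2·δb)² = 20.1
δP = √(161) = 12.7 mm
P = 377 mm, so δP/P = 12.7/377 = 0.0336.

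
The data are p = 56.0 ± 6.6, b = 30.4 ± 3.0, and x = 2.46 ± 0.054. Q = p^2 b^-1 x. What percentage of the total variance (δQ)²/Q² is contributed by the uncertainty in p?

84.5%

(δQ/Q)² = (2·δp/p)² + (-1·δb/b)² + (1·δx/x)²
  p term: (2×0.118)² = 0.0556
  b term: (-1×0.0987)² = 0.00974
  x term: (1×0.0220)² = 0.000482
Total = 0.0658. Share from p = 0.0556/0.0658 = 0.845.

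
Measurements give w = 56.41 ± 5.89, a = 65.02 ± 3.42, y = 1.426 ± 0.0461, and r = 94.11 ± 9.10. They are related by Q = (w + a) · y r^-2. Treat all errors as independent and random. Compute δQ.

Let u = w + a = 121.4. δu = √(δw² + δa²) = √(34.7 + 11.7) = 6.81, so δu/u = 0.0561.
Q is then a monomial in u, y, r:
δQ/Q = √((δu/u)² + (1·δy/y)² + (-2·δr/r)²) = √(0.00315 + 0.00105 + 0.0374) = 0.204
Q = 0.01955, so δQ = 0.204 × 0.01955 = 0.00399.

0.00399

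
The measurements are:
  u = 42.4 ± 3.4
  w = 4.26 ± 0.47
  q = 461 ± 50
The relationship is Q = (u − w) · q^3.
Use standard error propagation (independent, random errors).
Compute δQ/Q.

Let h = u − w = 38.1. δh = √(δu² + δw²) = √(11.6 + 0.221) = 3.43, so δh/h = 0.0900.
Q is then a monomial in h, q:
δQ/Q = √((δh/h)² + (3·δq/q)²) = √(0.00810 + 0.106) = 0.338

0.338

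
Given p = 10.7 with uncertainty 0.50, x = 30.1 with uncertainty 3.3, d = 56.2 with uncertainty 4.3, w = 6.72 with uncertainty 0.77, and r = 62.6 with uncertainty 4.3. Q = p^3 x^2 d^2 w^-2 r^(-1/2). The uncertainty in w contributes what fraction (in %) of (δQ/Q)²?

(δQ/Q)² = (3·δp/p)² + (2·δx/x)² + (2·δd/d)² + (-2·δw/w)² + (−½·δr/r)²
  p term: (3×0.0467)² = 0.0197
  x term: (2×0.110)² = 0.0481
  d term: (2×0.0765)² = 0.0234
  w term: (-2×0.115)² = 0.0525
  r term: (-0.5×0.0687)² = 0.00118
Total = 0.145. Share from w = 0.0525/0.145 = 0.363.

36.3%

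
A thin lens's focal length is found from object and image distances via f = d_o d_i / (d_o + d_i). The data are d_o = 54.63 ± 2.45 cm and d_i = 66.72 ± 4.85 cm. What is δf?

∂f/∂d_o = (d_i/(d_o+d_i))² = 0.302;  ∂f/∂d_i = (d_o/(d_o+d_i))² = 0.203
δf = √((∂f/∂d_o · δd_o)² + (∂f/∂d_i · δd_i)²) = √(0.549 + 0.966) = 1.23 cm

1.23 cm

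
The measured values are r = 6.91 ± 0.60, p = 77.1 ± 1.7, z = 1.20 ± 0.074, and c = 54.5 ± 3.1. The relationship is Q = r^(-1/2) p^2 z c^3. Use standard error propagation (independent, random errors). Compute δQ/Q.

0.192

For a monomial Q ∝ r^(-1/2), p^2, z, c^3, fractional errors add in quadrature:
  (−½·δr/r)² = (-0.5×0.0868)² = 0.00188;  (2·δp/p)² = (2×0.0220)² = 0.00194;  (1·δz/z)² = (1×0.0617)² = 0.00380;  (3·δc/c)² = (3×0.0569)² = 0.0291
δQ/Q = √(0.0368) = 0.192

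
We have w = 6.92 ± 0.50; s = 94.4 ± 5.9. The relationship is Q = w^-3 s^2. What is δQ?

6.73

For a monomial Q ∝ w^-3, s^2, fractional errors add in quadrature:
  (-3·δw/w)² = (-3×0.0723)² = 0.0470;  (2·δs/s)² = (2×0.0625)² = 0.0156
δQ/Q = √(0.0626) = 0.250
Q = 26.9, so δQ = 0.250 × 26.9 = 6.73.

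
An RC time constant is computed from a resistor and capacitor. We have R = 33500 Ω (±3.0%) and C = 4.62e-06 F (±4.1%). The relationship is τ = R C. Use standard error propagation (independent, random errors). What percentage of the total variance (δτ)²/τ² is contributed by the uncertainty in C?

(δτ/τ)² = (1·δR/R)² + (1·δC/C)²
  R term: (1×0.0300)² = 0.000900
  C term: (1×0.0410)² = 0.00168
Total = 0.00258. Share from C = 0.00168/0.00258 = 0.651.

65.1%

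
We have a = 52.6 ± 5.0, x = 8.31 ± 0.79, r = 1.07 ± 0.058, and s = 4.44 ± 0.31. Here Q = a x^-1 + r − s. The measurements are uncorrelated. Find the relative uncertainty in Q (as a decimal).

Let p = a·x^-1 = 6.33. δp/p = √((1·δa/a)² + (-1·δx/x)²) = √(0.00904 + 0.00904) = 0.134, so δp = 0.851.
Q = p + r − s: δQ = √(δp² + δr² + δs²) = √(0.724 + 0.00336 + 0.0961) = 0.908
Q = 2.96, so δQ/Q = 0.908/2.96 = 0.307.

0.307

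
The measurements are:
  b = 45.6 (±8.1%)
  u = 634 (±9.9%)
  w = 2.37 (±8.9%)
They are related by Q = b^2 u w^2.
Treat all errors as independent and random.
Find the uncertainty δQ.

1.93e+06

Since Q is a product/quotient, work with relative uncertainties:
  (2·δb/b)² = (2×0.0810)² = 0.0262;  (1·δu/u)² = (1×0.0990)² = 0.00980;  (2·δw/w)² = (2×0.0890)² = 0.0317
δQ/Q = √(0.0677) = 0.260
Q = 7.4e+06, so δQ = 0.260 × 7.4e+06 = 1.93e+06.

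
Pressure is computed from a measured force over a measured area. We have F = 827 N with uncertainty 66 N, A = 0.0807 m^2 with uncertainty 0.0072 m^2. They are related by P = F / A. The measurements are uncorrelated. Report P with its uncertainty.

10200 ± 1230 Pa

For a monomial P ∝ F, A^-1, fractional errors add in quadrature:
  (1·δF/F)² = (1×0.0798)² = 0.00637;  (-1·δA/A)² = (-1×0.0892)² = 0.00796
δP/P = √(0.0143) = 0.120
P = 10200 Pa, so δP = 0.120 × 10200 = 1230 Pa.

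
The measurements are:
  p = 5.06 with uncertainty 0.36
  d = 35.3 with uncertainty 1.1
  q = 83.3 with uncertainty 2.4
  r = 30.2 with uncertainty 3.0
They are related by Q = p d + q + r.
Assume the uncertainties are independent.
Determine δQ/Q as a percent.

Let w = p·d = 179. δw/w = √((1·δp/p)² + (1·δd/d)²) = √(0.00506 + 0.000971) = 0.0777, so δw = 13.9.
Q = w + q + r: δQ = √(δw² + δq² + δr²) = √(192 + 5.76 + 9.00) = 14.4
Q = 292, so δQ/Q = 14.4/292 = 0.0493.

4.93%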